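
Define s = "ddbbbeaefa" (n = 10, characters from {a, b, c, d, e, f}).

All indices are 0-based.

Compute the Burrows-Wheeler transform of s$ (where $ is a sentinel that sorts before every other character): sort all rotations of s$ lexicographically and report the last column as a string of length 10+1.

afedbbd$bae

rank  rotation     last
    0  $ddbbbeaefa  a
    1  a$ddbbbeaef  f
    2  aefa$ddbbbe  e
    3  bbbeaefa$dd  d
    4  bbeaefa$ddb  b
    5  beaefa$ddbb  b
    6  dbbbeaefa$d  d
    7  ddbbbeaefa$  $
    8  eaefa$ddbbb  b
    9  efa$ddbbbea  a
   10  fa$ddbbbeae  e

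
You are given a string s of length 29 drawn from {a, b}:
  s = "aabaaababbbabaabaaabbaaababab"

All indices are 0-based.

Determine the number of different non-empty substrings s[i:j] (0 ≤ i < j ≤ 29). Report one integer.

341

rank | idx | suffix
   0 |  21 | aaababab
   1 |   3 | aaababbbabaabaaabbaaababab
   2 |  16 | aaabbaaababab
   3 |   0 | aabaaababbbabaabaaabbaaababab
   4 |  13 | aabaaabbaaababab
   5 |  22 | aababab
   6 |   4 | aababbbabaabaaabbaaababab
   7 |  17 | aabbaaababab
   8 |  27 | ab
   9 |   1 | abaaababbbabaabaaabbaaababab
  10 |  14 | abaaabbaaababab
  11 |  11 | abaabaaabbaaababab
  12 |  25 | abab
  13 |  23 | ababab
  14 |   5 | ababbbabaabaaabbaaababab
  15 |  18 | abbaaababab
  16 |   7 | abbbabaabaaabbaaababab
  17 |  28 | b
  18 |  20 | baaababab
  19 |   2 | baaababbbabaabaaabbaaababab
  20 |  15 | baaabbaaababab
  21 |  12 | baabaaabbaaababab
  22 |  26 | bab
  23 |  10 | babaabaaabbaaababab
  24 |  24 | babab
  25 |   6 | babbbabaabaaabbaaababab
  26 |  19 | bbaaababab
  27 |   9 | bbabaabaaabbaaababab
  28 |   8 | bbbabaabaaabbaaababab

SA = [21, 3, 16, 0, 13, 22, 4, 17, 27, 1, 14, 11, 25, 23, 5, 18, 7, 28, 20, 2, 15, 12, 26, 10, 24, 6, 19, 9, 8]
[i] adj suffixes → lcp
  [1] 21/3 → 6 ('aaabab')
  [2] 3/16 → 4 ('aaab')
  [3] 16/0 → 2 ('aa')
  [4] 0/13 → 7 ('aabaaab')
  [5] 13/22 → 4 ('aaba')
  [6] 22/4 → 5 ('aabab')
  [7] 4/17 → 3 ('aab')
  [8] 17/27 → 1 ('a')
  [9] 27/1 → 2 ('ab')
  [10] 1/14 → 6 ('abaaab')
  [11] 14/11 → 4 ('abaa')
  [12] 11/25 → 3 ('aba')
  [13] 25/23 → 4 ('abab')
  [14] 23/5 → 4 ('abab')
  [15] 5/18 → 2 ('ab')
  [16] 18/7 → 3 ('abb')
  [17] 7/28 → 0 ('')
  [18] 28/20 → 1 ('b')
  [19] 20/2 → 7 ('baaabab')
  [20] 2/15 → 5 ('baaab')
  [21] 15/12 → 3 ('baa')
  [22] 12/26 → 2 ('ba')
  [23] 26/10 → 3 ('bab')
  [24] 10/24 → 4 ('baba')
  [25] 24/6 → 3 ('bab')
  [26] 6/19 → 1 ('b')
  [27] 19/9 → 3 ('bba')
  [28] 9/8 → 2 ('bb')

n(n+1)/2 = 29·30/2 = 435
Σ LCP = 0 + 6 + 4 + 2 + 7 + 4 + 5 + 3 + 1 + 2 + 6 + 4 + 3 + 4 + 4 + 2 + 3 + 0 + 1 + 7 + 5 + 3 + 2 + 3 + 4 + 3 + 1 + 3 + 2 = 94
distinct = 435 − 94 = 341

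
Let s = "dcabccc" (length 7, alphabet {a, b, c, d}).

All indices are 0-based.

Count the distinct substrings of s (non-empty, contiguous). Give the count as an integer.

sorted suffixes:
  #0 SA[0]=2  'abccc'
  #1 SA[1]=3  'bccc'
  #2 SA[2]=6  'c'
  #3 SA[3]=1  'cabccc'
  #4 SA[4]=5  'cc'
  #5 SA[5]=4  'ccc'
  #6 SA[6]=0  'dcabccc'

SA = [2, 3, 6, 1, 5, 4, 0]
rank  pair      lcp
   1  s[2:],s[3:]  0  ''
   2  s[3:],s[6:]  0  ''
   3  s[6:],s[1:]  1  'c'
   4  s[1:],s[5:]  1  'c'
   5  s[5:],s[4:]  2  'cc'
   6  s[4:],s[0:]  0  ''

n(n+1)/2 = 7·8/2 = 28
Σ LCP = 0 + 0 + 0 + 1 + 1 + 2 + 0 = 4
distinct = 28 − 4 = 24

24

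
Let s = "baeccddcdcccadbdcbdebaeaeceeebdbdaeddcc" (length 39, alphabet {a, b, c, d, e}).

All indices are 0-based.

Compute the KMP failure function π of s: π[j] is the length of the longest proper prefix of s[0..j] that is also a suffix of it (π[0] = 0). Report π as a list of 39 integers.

[0, 0, 0, 0, 0, 0, 0, 0, 0, 0, 0, 0, 0, 0, 1, 0, 0, 1, 0, 0, 1, 2, 3, 0, 0, 0, 0, 0, 0, 1, 0, 1, 0, 0, 0, 0, 0, 0, 0]

π[0] = 0
j=1 s[j]='a': π[1]=0 (border '')
j=2 s[j]='e': π[2]=0 (border '')
j=3 s[j]='c': π[3]=0 (border '')
j=4 s[j]='c': π[4]=0 (border '')
j=5 s[j]='d': π[5]=0 (border '')
j=6 s[j]='d': π[6]=0 (border '')
j=7 s[j]='c': π[7]=0 (border '')
j=8 s[j]='d': π[8]=0 (border '')
j=9 s[j]='c': π[9]=0 (border '')
j=10 s[j]='c': π[10]=0 (border '')
j=11 s[j]='c': π[11]=0 (border '')
j=12 s[j]='a': π[12]=0 (border '')
j=13 s[j]='d': π[13]=0 (border '')
j=14 s[j]='b': π[14]=1 (border 'b')
j=15 s[j]='d': k: 1→0; π[15]=0 (border '')
j=16 s[j]='c': π[16]=0 (border '')
j=17 s[j]='b': π[17]=1 (border 'b')
j=18 s[j]='d': k: 1→0; π[18]=0 (border '')
j=19 s[j]='e': π[19]=0 (border '')
j=20 s[j]='b': π[20]=1 (border 'b')
j=21 s[j]='a': π[21]=2 (border 'ba')
j=22 s[j]='e': π[22]=3 (border 'bae')
j=23 s[j]='a': k: 3→0; π[23]=0 (border '')
j=24 s[j]='e': π[24]=0 (border '')
j=25 s[j]='c': π[25]=0 (border '')
j=26 s[j]='e': π[26]=0 (border '')
j=27 s[j]='e': π[27]=0 (border '')
j=28 s[j]='e': π[28]=0 (border '')
j=29 s[j]='b': π[29]=1 (border 'b')
j=30 s[j]='d': k: 1→0; π[30]=0 (border '')
j=31 s[j]='b': π[31]=1 (border 'b')
j=32 s[j]='d': k: 1→0; π[32]=0 (border '')
j=33 s[j]='a': π[33]=0 (border '')
j=34 s[j]='e': π[34]=0 (border '')
j=35 s[j]='d': π[35]=0 (border '')
j=36 s[j]='d': π[36]=0 (border '')
j=37 s[j]='c': π[37]=0 (border '')
j=38 s[j]='c': π[38]=0 (border '')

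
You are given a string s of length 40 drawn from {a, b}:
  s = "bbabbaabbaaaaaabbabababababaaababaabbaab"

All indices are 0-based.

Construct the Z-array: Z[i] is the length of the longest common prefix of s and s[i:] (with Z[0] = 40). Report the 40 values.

Z[0]=40
i=1: i≥r, start 0; Z[1]=1 extend→box=[1,2)
i=2: i≥r, start 0; Z[2]=0
i=3: i≥r, start 0; Z[3]=3 extend→box=[3,6)
i=4: min(r-i=2, Z[1]=1)=1; Z[4]=1
i=5: min(r-i=1, Z[2]=0)=0; Z[5]=0
i=6: i≥r, start 0; Z[6]=0
i=7: i≥r, start 0; Z[7]=3 extend→box=[7,10)
i=8: min(r-i=2, Z[1]=1)=1; Z[8]=1
i=9: min(r-i=1, Z[2]=0)=0; Z[9]=0
i=10: i≥r, start 0; Z[10]=0
i=11: i≥r, start 0; Z[11]=0
i=12: i≥r, start 0; Z[12]=0
i=13: i≥r, start 0; Z[13]=0
i=14: i≥r, start 0; Z[14]=0
i=15: i≥r, start 0; Z[15]=4 extend→box=[15,19)
i=16: min(r-i=3, Z[1]=1)=1; Z[16]=1
i=17: min(r-i=2, Z[2]=0)=0; Z[17]=0
i=18: min(r-i=1, Z[3]=3)=1; Z[18]=1
i=19: i≥r, start 0; Z[19]=0
i=20: i≥r, start 0; Z[20]=1 extend→box=[20,21)
i=21: i≥r, start 0; Z[21]=0
i=22: i≥r, start 0; Z[22]=1 extend→box=[22,23)
i=23: i≥r, start 0; Z[23]=0
i=24: i≥r, start 0; Z[24]=1 extend→box=[24,25)
i=25: i≥r, start 0; Z[25]=0
i=26: i≥r, start 0; Z[26]=1 extend→box=[26,27)
i=27: i≥r, start 0; Z[27]=0
i=28: i≥r, start 0; Z[28]=0
i=29: i≥r, start 0; Z[29]=0
i=30: i≥r, start 0; Z[30]=1 extend→box=[30,31)
i=31: i≥r, start 0; Z[31]=0
i=32: i≥r, start 0; Z[32]=1 extend→box=[32,33)
i=33: i≥r, start 0; Z[33]=0
i=34: i≥r, start 0; Z[34]=0
i=35: i≥r, start 0; Z[35]=3 extend→box=[35,38)
i=36: min(r-i=2, Z[1]=1)=1; Z[36]=1
i=37: min(r-i=1, Z[2]=0)=0; Z[37]=0
i=38: i≥r, start 0; Z[38]=0
i=39: i≥r, start 0; Z[39]=1 extend→box=[39,40)

[40, 1, 0, 3, 1, 0, 0, 3, 1, 0, 0, 0, 0, 0, 0, 4, 1, 0, 1, 0, 1, 0, 1, 0, 1, 0, 1, 0, 0, 0, 1, 0, 1, 0, 0, 3, 1, 0, 0, 1]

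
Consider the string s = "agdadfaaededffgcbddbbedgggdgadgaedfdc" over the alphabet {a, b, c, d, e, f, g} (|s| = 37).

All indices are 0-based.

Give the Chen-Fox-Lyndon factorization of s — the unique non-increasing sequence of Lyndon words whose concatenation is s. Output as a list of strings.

["agd", "adf", "aaededffgcbddbbedgggdgadgaedfdc"]

emit factor 1: 'agd' (i=0, period=3)
emit factor 2: 'adf' (i=3, period=3)
emit factor 3: 'aaededffgcbddbbedgggdgadgaedfdc' (i=6, period=31)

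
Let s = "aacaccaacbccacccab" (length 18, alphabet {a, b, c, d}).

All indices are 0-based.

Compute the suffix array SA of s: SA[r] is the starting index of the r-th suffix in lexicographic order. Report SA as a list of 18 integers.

rank | idx | suffix
   0 |   0 | aacaccaacbccacccab
   1 |   6 | aacbccacccab
   2 |  16 | ab
   3 |   1 | acaccaacbccacccab
   4 |   7 | acbccacccab
   5 |   3 | accaacbccacccab
   6 |  12 | acccab
   7 |  17 | b
   8 |   9 | bccacccab
   9 |   5 | caacbccacccab
  10 |  15 | cab
  11 |   2 | caccaacbccacccab
  12 |  11 | cacccab
  13 |   8 | cbccacccab
  14 |   4 | ccaacbccacccab
  15 |  14 | ccab
  16 |  10 | ccacccab
  17 |  13 | cccab

[0, 6, 16, 1, 7, 3, 12, 17, 9, 5, 15, 2, 11, 8, 4, 14, 10, 13]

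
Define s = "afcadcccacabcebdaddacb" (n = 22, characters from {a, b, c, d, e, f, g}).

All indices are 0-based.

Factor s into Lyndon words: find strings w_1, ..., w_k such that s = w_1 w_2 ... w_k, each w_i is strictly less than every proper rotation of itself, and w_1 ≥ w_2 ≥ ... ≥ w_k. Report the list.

["afc", "adccc", "ac", "abcebdaddacb"]

emit factor 1: 'afc' (i=0, period=3)
emit factor 2: 'adccc' (i=3, period=5)
emit factor 3: 'ac' (i=8, period=2)
emit factor 4: 'abcebdaddacb' (i=10, period=12)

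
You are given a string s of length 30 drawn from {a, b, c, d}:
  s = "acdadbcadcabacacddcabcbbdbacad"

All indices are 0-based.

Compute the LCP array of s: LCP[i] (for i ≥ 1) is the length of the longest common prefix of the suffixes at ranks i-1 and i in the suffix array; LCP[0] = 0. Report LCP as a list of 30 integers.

sorted suffixes:
  #0 SA[0]=10  'abacacddcabcbbdbacad'
  #1 SA[1]=19  'abcbbdbacad'
  #2 SA[2]=12  'acacddcabcbbdbacad'
  #3 SA[3]=26  'acad'
  #4 SA[4]=0  'acdadbcadcabacacddcabcbbdbacad'
  #5 SA[5]=14  'acddcabcbbdbacad'
  #6 SA[6]=28  'ad'
  #7 SA[7]=3  'adbcadcabacacddcabcbbdbacad'
  #8 SA[8]=7  'adcabacacddcabcbbdbacad'
  #9 SA[9]=11  'bacacddcabcbbdbacad'
  #10 SA[10]=25  'bacad'
  #11 SA[11]=22  'bbdbacad'
  #12 SA[12]=5  'bcadcabacacddcabcbbdbacad'
  #13 SA[13]=20  'bcbbdbacad'
  #14 SA[14]=23  'bdbacad'
  #15 SA[15]=9  'cabacacddcabcbbdbacad'
  #16 SA[16]=18  'cabcbbdbacad'
  #17 SA[17]=13  'cacddcabcbbdbacad'
  #18 SA[18]=27  'cad'
  #19 SA[19]=6  'cadcabacacddcabcbbdbacad'
  #20 SA[20]=21  'cbbdbacad'
  #21 SA[21]=1  'cdadbcadcabacacddcabcbbdbacad'
  #22 SA[22]=15  'cddcabcbbdbacad'
  #23 SA[23]=29  'd'
  #24 SA[24]=2  'dadbcadcabacacddcabcbbdbacad'
  #25 SA[25]=24  'dbacad'
  #26 SA[26]=4  'dbcadcabacacddcabcbbdbacad'
  #27 SA[27]=8  'dcabacacddcabcbbdbacad'
  #28 SA[28]=17  'dcabcbbdbacad'
  #29 SA[29]=16  'ddcabcbbdbacad'

SA = [10, 19, 12, 26, 0, 14, 28, 3, 7, 11, 25, 22, 5, 20, 23, 9, 18, 13, 27, 6, 21, 1, 15, 29, 2, 24, 4, 8, 17, 16]
rank  pair      lcp
   1  s[10:],s[19:]  2  'ab'
   2  s[19:],s[12:]  1  'a'
   3  s[12:],s[26:]  3  'aca'
   4  s[26:],s[0:]  2  'ac'
   5  s[0:],s[14:]  3  'acd'
   6  s[14:],s[28:]  1  'a'
   7  s[28:],s[3:]  2  'ad'
   8  s[3:],s[7:]  2  'ad'
   9  s[7:],s[11:]  0  ''
  10  s[11:],s[25:]  4  'baca'
  11  s[25:],s[22:]  1  'b'
  12  s[22:],s[5:]  1  'b'
  13  s[5:],s[20:]  2  'bc'
  14  s[20:],s[23:]  1  'b'
  15  s[23:],s[9:]  0  ''
  16  s[9:],s[18:]  3  'cab'
  17  s[18:],s[13:]  2  'ca'
  18  s[13:],s[27:]  2  'ca'
  19  s[27:],s[6:]  3  'cad'
  20  s[6:],s[21:]  1  'c'
  21  s[21:],s[1:]  1  'c'
  22  s[1:],s[15:]  2  'cd'
  23  s[15:],s[29:]  0  ''
  24  s[29:],s[2:]  1  'd'
  25  s[2:],s[24:]  1  'd'
  26  s[24:],s[4:]  2  'db'
  27  s[4:],s[8:]  1  'd'
  28  s[8:],s[17:]  4  'dcab'
  29  s[17:],s[16:]  1  'd'

[0, 2, 1, 3, 2, 3, 1, 2, 2, 0, 4, 1, 1, 2, 1, 0, 3, 2, 2, 3, 1, 1, 2, 0, 1, 1, 2, 1, 4, 1]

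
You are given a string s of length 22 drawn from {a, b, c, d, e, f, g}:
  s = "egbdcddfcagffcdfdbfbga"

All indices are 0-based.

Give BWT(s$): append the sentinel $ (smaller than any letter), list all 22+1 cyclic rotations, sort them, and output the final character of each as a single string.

agcgdffdffbcdc$bdfdgbea

rank  rotation                 last
    0  $egbdcddfcagffcdfdbfbga  a
    1  a$egbdcddfcagffcdfdbfbg  g
    2  agffcdfdbfbga$egbdcddfc  c
    3  bdcddfcagffcdfdbfbga$eg  g
    4  bfbga$egbdcddfcagffcdfd  d
    5  bga$egbdcddfcagffcdfdbf  f
    6  cagffcdfdbfbga$egbdcddf  f
    7  cddfcagffcdfdbfbga$egbd  d
    8  cdfdbfbga$egbdcddfcagff  f
    9  dbfbga$egbdcddfcagffcdf  f
   10  dcddfcagffcdfdbfbga$egb  b
   11  ddfcagffcdfdbfbga$egbdc  c
   12  dfcagffcdfdbfbga$egbdcd  d
   13  dfdbfbga$egbdcddfcagffc  c
   14  egbdcddfcagffcdfdbfbga$  $
   15  fbga$egbdcddfcagffcdfdb  b
   16  fcagffcdfdbfbga$egbdcdd  d
   17  fcdfdbfbga$egbdcddfcagf  f
   18  fdbfbga$egbdcddfcagffcd  d
   19  ffcdfdbfbga$egbdcddfcag  g
   20  ga$egbdcddfcagffcdfdbfb  b
   21  gbdcddfcagffcdfdbfbga$e  e
   22  gffcdfdbfbga$egbdcddfca  a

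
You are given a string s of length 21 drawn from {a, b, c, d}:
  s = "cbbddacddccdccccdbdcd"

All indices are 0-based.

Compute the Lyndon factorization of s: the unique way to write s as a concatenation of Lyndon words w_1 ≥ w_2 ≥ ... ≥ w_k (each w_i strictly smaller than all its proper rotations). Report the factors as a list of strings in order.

["c", "bbdd", "acddccdccccdbdcd"]

emit factor 1: 'c' (i=0, period=1)
emit factor 2: 'bbdd' (i=1, period=4)
emit factor 3: 'acddccdccccdbdcd' (i=5, period=16)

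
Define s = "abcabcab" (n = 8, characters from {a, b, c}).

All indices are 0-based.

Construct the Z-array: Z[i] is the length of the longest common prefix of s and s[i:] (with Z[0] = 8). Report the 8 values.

Z[0]=8
i=1: i≥r, start 0; Z[1]=0
i=2: i≥r, start 0; Z[2]=0
i=3: i≥r, start 0; Z[3]=5 extend→box=[3,8)
i=4: min(r-i=4, Z[1]=0)=0; Z[4]=0
i=5: min(r-i=3, Z[2]=0)=0; Z[5]=0
i=6: min(r-i=2, Z[3]=5)=2; Z[6]=2
i=7: min(r-i=1, Z[4]=0)=0; Z[7]=0

[8, 0, 0, 5, 0, 0, 2, 0]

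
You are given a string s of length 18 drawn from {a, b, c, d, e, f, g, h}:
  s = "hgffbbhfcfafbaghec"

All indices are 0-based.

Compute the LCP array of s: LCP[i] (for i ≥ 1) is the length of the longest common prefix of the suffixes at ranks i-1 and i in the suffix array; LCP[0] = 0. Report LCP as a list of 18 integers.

sorted suffixes:
  #0 SA[0]=10  'afbaghec'
  #1 SA[1]=13  'aghec'
  #2 SA[2]=12  'baghec'
  #3 SA[3]=4  'bbhfcfafbaghec'
  #4 SA[4]=5  'bhfcfafbaghec'
  #5 SA[5]=17  'c'
  #6 SA[6]=8  'cfafbaghec'
  #7 SA[7]=16  'ec'
  #8 SA[8]=9  'fafbaghec'
  #9 SA[9]=11  'fbaghec'
  #10 SA[10]=3  'fbbhfcfafbaghec'
  #11 SA[11]=7  'fcfafbaghec'
  #12 SA[12]=2  'ffbbhfcfafbaghec'
  #13 SA[13]=1  'gffbbhfcfafbaghec'
  #14 SA[14]=14  'ghec'
  #15 SA[15]=15  'hec'
  #16 SA[16]=6  'hfcfafbaghec'
  #17 SA[17]=0  'hgffbbhfcfafbaghec'

SA = [10, 13, 12, 4, 5, 17, 8, 16, 9, 11, 3, 7, 2, 1, 14, 15, 6, 0]
i: (SA[i-1],SA[i]) lcp shared
  1: (10,13) 1 'a'
  2: (13,12) 0 ''
  3: (12,4) 1 'b'
  4: (4,5) 1 'b'
  5: (5,17) 0 ''
  6: (17,8) 1 'c'
  7: (8,16) 0 ''
  8: (16,9) 0 ''
  9: (9,11) 1 'f'
  10: (11,3) 2 'fb'
  11: (3,7) 1 'f'
  12: (7,2) 1 'f'
  13: (2,1) 0 ''
  14: (1,14) 1 'g'
  15: (14,15) 0 ''
  16: (15,6) 1 'h'
  17: (6,0) 1 'h'

[0, 1, 0, 1, 1, 0, 1, 0, 0, 1, 2, 1, 1, 0, 1, 0, 1, 1]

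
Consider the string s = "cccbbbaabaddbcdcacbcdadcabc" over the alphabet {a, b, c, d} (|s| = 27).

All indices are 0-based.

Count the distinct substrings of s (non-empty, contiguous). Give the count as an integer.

rank→(start, suffix):
  0 → (6, 'aabaddbcdcacbcdadcabc')
  1 → (7, 'abaddbcdcacbcdadcabc')
  2 → (24, 'abc')
  3 → (16, 'acbcdadcabc')
  4 → (21, 'adcabc')
  5 → (9, 'addbcdcacbcdadcabc')
  6 → (5, 'baabaddbcdcacbcdadcabc')
  7 → (8, 'baddbcdcacbcdadcabc')
  8 → (4, 'bbaabaddbcdcacbcdadcabc')
  9 → (3, 'bbbaabaddbcdcacbcdadcabc')
  10 → (25, 'bc')
  11 → (18, 'bcdadcabc')
  12 → (12, 'bcdcacbcdadcabc')
  13 → (26, 'c')
  14 → (23, 'cabc')
  15 → (15, 'cacbcdadcabc')
  16 → (2, 'cbbbaabaddbcdcacbcdadcabc')
  17 → (17, 'cbcdadcabc')
  18 → (1, 'ccbbbaabaddbcdcacbcdadcabc')
  19 → (0, 'cccbbbaabaddbcdcacbcdadcabc')
  20 → (19, 'cdadcabc')
  21 → (13, 'cdcacbcdadcabc')
  22 → (20, 'dadcabc')
  23 → (11, 'dbcdcacbcdadcabc')
  24 → (22, 'dcabc')
  25 → (14, 'dcacbcdadcabc')
  26 → (10, 'ddbcdcacbcdadcabc')

SA = [6, 7, 24, 16, 21, 9, 5, 8, 4, 3, 25, 18, 12, 26, 23, 15, 2, 17, 1, 0, 19, 13, 20, 11, 22, 14, 10]
[i] adj suffixes → lcp
  [1] 6/7 → 1 ('a')
  [2] 7/24 → 2 ('ab')
  [3] 24/16 → 1 ('a')
  [4] 16/21 → 1 ('a')
  [5] 21/9 → 2 ('ad')
  [6] 9/5 → 0 ('')
  [7] 5/8 → 2 ('ba')
  [8] 8/4 → 1 ('b')
  [9] 4/3 → 2 ('bb')
  [10] 3/25 → 1 ('b')
  [11] 25/18 → 2 ('bc')
  [12] 18/12 → 3 ('bcd')
  [13] 12/26 → 0 ('')
  [14] 26/23 → 1 ('c')
  [15] 23/15 → 2 ('ca')
  [16] 15/2 → 1 ('c')
  [17] 2/17 → 2 ('cb')
  [18] 17/1 → 1 ('c')
  [19] 1/0 → 2 ('cc')
  [20] 0/19 → 1 ('c')
  [21] 19/13 → 2 ('cd')
  [22] 13/20 → 0 ('')
  [23] 20/11 → 1 ('d')
  [24] 11/22 → 1 ('d')
  [25] 22/14 → 3 ('dca')
  [26] 14/10 → 1 ('d')

n(n+1)/2 = 27·28/2 = 378
Σ LCP = 0 + 1 + 2 + 1 + 1 + 2 + 0 + 2 + 1 + 2 + 1 + 2 + 3 + 0 + 1 + 2 + 1 + 2 + 1 + 2 + 1 + 2 + 0 + 1 + 1 + 3 + 1 = 36
distinct = 378 − 36 = 342

342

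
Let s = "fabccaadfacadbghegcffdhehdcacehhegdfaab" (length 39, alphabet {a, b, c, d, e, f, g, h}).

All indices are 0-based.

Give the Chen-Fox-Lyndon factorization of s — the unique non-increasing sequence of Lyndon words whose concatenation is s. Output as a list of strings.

["f", "abcc", "aadfacadbghegcffdhehdcacehhegdf", "aab"]

emit factor 1: 'f' (i=0, period=1)
emit factor 2: 'abcc' (i=1, period=4)
emit factor 3: 'aadfacadbghegcffdhehdcacehhegdf' (i=5, period=31)
emit factor 4: 'aab' (i=36, period=3)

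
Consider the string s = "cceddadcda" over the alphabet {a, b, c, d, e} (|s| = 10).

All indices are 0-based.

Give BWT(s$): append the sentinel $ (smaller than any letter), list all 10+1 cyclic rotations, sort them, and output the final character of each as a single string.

add$dccdaec

rank  rotation     last
    0  $cceddadcda  a
    1  a$cceddadcd  d
    2  adcda$ccedd  d
    3  cceddadcda$  $
    4  cda$cceddad  d
    5  ceddadcda$c  c
    6  da$cceddadc  c
    7  dadcda$cced  d
    8  dcda$ccedda  a
    9  ddadcda$cce  e
   10  eddadcda$cc  c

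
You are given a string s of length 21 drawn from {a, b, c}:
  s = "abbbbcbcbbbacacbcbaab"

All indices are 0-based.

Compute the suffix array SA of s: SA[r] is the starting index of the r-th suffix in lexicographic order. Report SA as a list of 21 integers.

rank | idx | suffix
   0 |  18 | aab
   1 |  19 | ab
   2 |   0 | abbbbcbcbbbacacbcbaab
   3 |  11 | acacbcbaab
   4 |  13 | acbcbaab
   5 |  20 | b
   6 |  17 | baab
   7 |  10 | bacacbcbaab
   8 |   9 | bbacacbcbaab
   9 |   8 | bbbacacbcbaab
  10 |   1 | bbbbcbcbbbacacbcbaab
  11 |   2 | bbbcbcbbbacacbcbaab
  12 |   3 | bbcbcbbbacacbcbaab
  13 |  15 | bcbaab
  14 |   6 | bcbbbacacbcbaab
  15 |   4 | bcbcbbbacacbcbaab
  16 |  12 | cacbcbaab
  17 |  16 | cbaab
  18 |   7 | cbbbacacbcbaab
  19 |  14 | cbcbaab
  20 |   5 | cbcbbbacacbcbaab

[18, 19, 0, 11, 13, 20, 17, 10, 9, 8, 1, 2, 3, 15, 6, 4, 12, 16, 7, 14, 5]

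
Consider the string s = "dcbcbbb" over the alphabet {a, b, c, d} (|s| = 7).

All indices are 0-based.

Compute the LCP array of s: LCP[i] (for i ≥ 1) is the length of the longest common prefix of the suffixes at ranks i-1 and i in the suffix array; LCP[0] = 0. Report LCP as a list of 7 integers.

rank→(start, suffix):
  0 → (6, 'b')
  1 → (5, 'bb')
  2 → (4, 'bbb')
  3 → (2, 'bcbbb')
  4 → (3, 'cbbb')
  5 → (1, 'cbcbbb')
  6 → (0, 'dcbcbbb')

SA = [6, 5, 4, 2, 3, 1, 0]
rank  pair      lcp
   1  s[6:],s[5:]  1  'b'
   2  s[5:],s[4:]  2  'bb'
   3  s[4:],s[2:]  1  'b'
   4  s[2:],s[3:]  0  ''
   5  s[3:],s[1:]  2  'cb'
   6  s[1:],s[0:]  0  ''

[0, 1, 2, 1, 0, 2, 0]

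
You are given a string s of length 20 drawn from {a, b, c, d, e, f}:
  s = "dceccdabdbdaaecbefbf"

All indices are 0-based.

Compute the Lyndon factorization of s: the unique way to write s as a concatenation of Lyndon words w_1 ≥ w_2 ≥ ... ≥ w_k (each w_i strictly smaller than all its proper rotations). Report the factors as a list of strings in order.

emit factor 1: 'd' (i=0, period=1)
emit factor 2: 'ce' (i=1, period=2)
emit factor 3: 'ccd' (i=3, period=3)
emit factor 4: 'abdbd' (i=6, period=5)
emit factor 5: 'aaecbefbf' (i=11, period=9)

["d", "ce", "ccd", "abdbd", "aaecbefbf"]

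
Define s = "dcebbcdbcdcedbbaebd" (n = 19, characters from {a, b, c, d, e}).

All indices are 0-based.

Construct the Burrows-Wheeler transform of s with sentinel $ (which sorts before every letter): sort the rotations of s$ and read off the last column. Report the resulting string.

dbbdebdebbddbec$ccac

rank  rotation              last
    0  $dcebbcdbcdcedbbaebd  d
    1  aebd$dcebbcdbcdcedbb  b
    2  baebd$dcebbcdbcdcedb  b
    3  bbaebd$dcebbcdbcdced  d
    4  bbcdbcdcedbbaebd$dce  e
    5  bcdbcdcedbbaebd$dceb  b
    6  bcdcedbbaebd$dcebbcd  d
    7  bd$dcebbcdbcdcedbbae  e
    8  cdbcdcedbbaebd$dcebb  b
    9  cdcedbbaebd$dcebbcdb  b
   10  cebbcdbcdcedbbaebd$d  d
   11  cedbbaebd$dcebbcdbcd  d
   12  d$dcebbcdbcdcedbbaeb  b
   13  dbbaebd$dcebbcdbcdce  e
   14  dbcdcedbbaebd$dcebbc  c
   15  dcebbcdbcdcedbbaebd$  $
   16  dcedbbaebd$dcebbcdbc  c
   17  ebbcdbcdcedbbaebd$dc  c
   18  ebd$dcebbcdbcdcedbba  a
   19  edbbaebd$dcebbcdbcdc  c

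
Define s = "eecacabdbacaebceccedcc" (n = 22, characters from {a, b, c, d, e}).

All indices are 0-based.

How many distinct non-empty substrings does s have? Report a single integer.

rank→(start, suffix):
  0 → (5, 'abdbacaebceccedcc')
  1 → (3, 'acabdbacaebceccedcc')
  2 → (9, 'acaebceccedcc')
  3 → (11, 'aebceccedcc')
  4 → (8, 'bacaebceccedcc')
  5 → (13, 'bceccedcc')
  6 → (6, 'bdbacaebceccedcc')
  7 → (21, 'c')
  8 → (4, 'cabdbacaebceccedcc')
  9 → (2, 'cacabdbacaebceccedcc')
  10 → (10, 'caebceccedcc')
  11 → (20, 'cc')
  12 → (16, 'ccedcc')
  13 → (14, 'ceccedcc')
  14 → (17, 'cedcc')
  15 → (7, 'dbacaebceccedcc')
  16 → (19, 'dcc')
  17 → (12, 'ebceccedcc')
  18 → (1, 'ecacabdbacaebceccedcc')
  19 → (15, 'eccedcc')
  20 → (18, 'edcc')
  21 → (0, 'eecacabdbacaebceccedcc')

SA = [5, 3, 9, 11, 8, 13, 6, 21, 4, 2, 10, 20, 16, 14, 17, 7, 19, 12, 1, 15, 18, 0]
rank  pair      lcp
   1  s[5:],s[3:]  1  'a'
   2  s[3:],s[9:]  3  'aca'
   3  s[9:],s[11:]  1  'a'
   4  s[11:],s[8:]  0  ''
   5  s[8:],s[13:]  1  'b'
   6  s[13:],s[6:]  1  'b'
   7  s[6:],s[21:]  0  ''
   8  s[21:],s[4:]  1  'c'
   9  s[4:],s[2:]  2  'ca'
  10  s[2:],s[10:]  2  'ca'
  11  s[10:],s[20:]  1  'c'
  12  s[20:],s[16:]  2  'cc'
  13  s[16:],s[14:]  1  'c'
  14  s[14:],s[17:]  2  'ce'
  15  s[17:],s[7:]  0  ''
  16  s[7:],s[19:]  1  'd'
  17  s[19:],s[12:]  0  ''
  18  s[12:],s[1:]  1  'e'
  19  s[1:],s[15:]  2  'ec'
  20  s[15:],s[18:]  1  'e'
  21  s[18:],s[0:]  1  'e'

n(n+1)/2 = 22·23/2 = 253
Σ LCP = 0 + 1 + 3 + 1 + 0 + 1 + 1 + 0 + 1 + 2 + 2 + 1 + 2 + 1 + 2 + 0 + 1 + 0 + 1 + 2 + 1 + 1 = 24
distinct = 253 − 24 = 229

229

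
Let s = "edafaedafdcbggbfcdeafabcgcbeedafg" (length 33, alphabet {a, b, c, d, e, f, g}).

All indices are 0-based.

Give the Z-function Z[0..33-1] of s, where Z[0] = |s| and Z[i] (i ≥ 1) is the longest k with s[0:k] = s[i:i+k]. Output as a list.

[33, 0, 0, 0, 0, 4, 0, 0, 0, 0, 0, 0, 0, 0, 0, 0, 0, 0, 1, 0, 0, 0, 0, 0, 0, 0, 0, 1, 4, 0, 0, 0, 0]

Z[0]=33
i=1: fresh scan; Z[1]=0
i=2: fresh scan; Z[2]=0
i=3: fresh scan; Z[3]=0
i=4: fresh scan; Z[4]=0
i=5: fresh scan; Z[5]=4 grow→box=[5,9)
i=6: min(r-i=3, Z[1]=0)=0; Z[6]=0
i=7: min(r-i=2, Z[2]=0)=0; Z[7]=0
i=8: min(r-i=1, Z[3]=0)=0; Z[8]=0
i=9: fresh scan; Z[9]=0
i=10: fresh scan; Z[10]=0
i=11: fresh scan; Z[11]=0
i=12: fresh scan; Z[12]=0
i=13: fresh scan; Z[13]=0
i=14: fresh scan; Z[14]=0
i=15: fresh scan; Z[15]=0
i=16: fresh scan; Z[16]=0
i=17: fresh scan; Z[17]=0
i=18: fresh scan; Z[18]=1 grow→box=[18,19)
i=19: fresh scan; Z[19]=0
i=20: fresh scan; Z[20]=0
i=21: fresh scan; Z[21]=0
i=22: fresh scan; Z[22]=0
i=23: fresh scan; Z[23]=0
i=24: fresh scan; Z[24]=0
i=25: fresh scan; Z[25]=0
i=26: fresh scan; Z[26]=0
i=27: fresh scan; Z[27]=1 grow→box=[27,28)
i=28: fresh scan; Z[28]=4 grow→box=[28,32)
i=29: min(r-i=3, Z[1]=0)=0; Z[29]=0
i=30: min(r-i=2, Z[2]=0)=0; Z[30]=0
i=31: min(r-i=1, Z[3]=0)=0; Z[31]=0
i=32: fresh scan; Z[32]=0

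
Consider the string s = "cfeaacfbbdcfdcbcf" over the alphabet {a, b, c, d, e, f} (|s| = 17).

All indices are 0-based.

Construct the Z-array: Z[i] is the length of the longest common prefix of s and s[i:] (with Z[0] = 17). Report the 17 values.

Z[0]=17
i=1: i≥r, start 0; Z[1]=0
i=2: i≥r, start 0; Z[2]=0
i=3: i≥r, start 0; Z[3]=0
i=4: i≥r, start 0; Z[4]=0
i=5: i≥r, start 0; Z[5]=2 grow→box=[5,7)
i=6: min(r-i=1, Z[1]=0)=0; Z[6]=0
i=7: i≥r, start 0; Z[7]=0
i=8: i≥r, start 0; Z[8]=0
i=9: i≥r, start 0; Z[9]=0
i=10: i≥r, start 0; Z[10]=2 grow→box=[10,12)
i=11: min(r-i=1, Z[1]=0)=0; Z[11]=0
i=12: i≥r, start 0; Z[12]=0
i=13: i≥r, start 0; Z[13]=1 grow→box=[13,14)
i=14: i≥r, start 0; Z[14]=0
i=15: i≥r, start 0; Z[15]=2 grow→box=[15,17)
i=16: min(r-i=1, Z[1]=0)=0; Z[16]=0

[17, 0, 0, 0, 0, 2, 0, 0, 0, 0, 2, 0, 0, 1, 0, 2, 0]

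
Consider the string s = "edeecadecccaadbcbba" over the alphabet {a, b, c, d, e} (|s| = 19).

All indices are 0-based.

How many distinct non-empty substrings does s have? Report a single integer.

171

sorted suffixes:
  #0 SA[0]=18  'a'
  #1 SA[1]=11  'aadbcbba'
  #2 SA[2]=12  'adbcbba'
  #3 SA[3]=5  'adecccaadbcbba'
  #4 SA[4]=17  'ba'
  #5 SA[5]=16  'bba'
  #6 SA[6]=14  'bcbba'
  #7 SA[7]=10  'caadbcbba'
  #8 SA[8]=4  'cadecccaadbcbba'
  #9 SA[9]=15  'cbba'
  #10 SA[10]=9  'ccaadbcbba'
  #11 SA[11]=8  'cccaadbcbba'
  #12 SA[12]=13  'dbcbba'
  #13 SA[13]=6  'decccaadbcbba'
  #14 SA[14]=1  'deecadecccaadbcbba'
  #15 SA[15]=3  'ecadecccaadbcbba'
  #16 SA[16]=7  'ecccaadbcbba'
  #17 SA[17]=0  'edeecadecccaadbcbba'
  #18 SA[18]=2  'eecadecccaadbcbba'

SA = [18, 11, 12, 5, 17, 16, 14, 10, 4, 15, 9, 8, 13, 6, 1, 3, 7, 0, 2]
rank  pair      lcp
   1  s[18:],s[11:]  1  'a'
   2  s[11:],s[12:]  1  'a'
   3  s[12:],s[5:]  2  'ad'
   4  s[5:],s[17:]  0  ''
   5  s[17:],s[16:]  1  'b'
   6  s[16:],s[14:]  1  'b'
   7  s[14:],s[10:]  0  ''
   8  s[10:],s[4:]  2  'ca'
   9  s[4:],s[15:]  1  'c'
  10  s[15:],s[9:]  1  'c'
  11  s[9:],s[8:]  2  'cc'
  12  s[8:],s[13:]  0  ''
  13  s[13:],s[6:]  1  'd'
  14  s[6:],s[1:]  2  'de'
  15  s[1:],s[3:]  0  ''
  16  s[3:],s[7:]  2  'ec'
  17  s[7:],s[0:]  1  'e'
  18  s[0:],s[2:]  1  'e'

n(n+1)/2 = 19·20/2 = 190
Σ LCP = 0 + 1 + 1 + 2 + 0 + 1 + 1 + 0 + 2 + 1 + 1 + 2 + 0 + 1 + 2 + 0 + 2 + 1 + 1 = 19
distinct = 190 − 19 = 171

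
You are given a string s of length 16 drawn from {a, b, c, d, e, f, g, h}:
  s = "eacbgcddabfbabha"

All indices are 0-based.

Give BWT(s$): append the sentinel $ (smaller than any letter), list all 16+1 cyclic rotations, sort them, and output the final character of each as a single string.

rank  rotation           last
    0  $eacbgcddabfbabha  a
    1  a$eacbgcddabfbabh  h
    2  abfbabha$eacbgcdd  d
    3  abha$eacbgcddabfb  b
    4  acbgcddabfbabha$e  e
    5  babha$eacbgcddabf  f
    6  bfbabha$eacbgcdda  a
    7  bgcddabfbabha$eac  c
    8  bha$eacbgcddabfba  a
    9  cbgcddabfbabha$ea  a
   10  cddabfbabha$eacbg  g
   11  dabfbabha$eacbgcd  d
   12  ddabfbabha$eacbgc  c
   13  eacbgcddabfbabha$  $
   14  fbabha$eacbgcddab  b
   15  gcddabfbabha$eacb  b
   16  ha$eacbgcddabfbab  b

ahdbefacaagdc$bbb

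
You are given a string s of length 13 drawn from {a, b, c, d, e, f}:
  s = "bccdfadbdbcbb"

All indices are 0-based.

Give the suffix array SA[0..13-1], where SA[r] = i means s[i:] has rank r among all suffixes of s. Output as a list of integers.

[5, 12, 11, 9, 0, 7, 10, 1, 2, 8, 6, 3, 4]

rank | idx | suffix
   0 |   5 | adbdbcbb
   1 |  12 | b
   2 |  11 | bb
   3 |   9 | bcbb
   4 |   0 | bccdfadbdbcbb
   5 |   7 | bdbcbb
   6 |  10 | cbb
   7 |   1 | ccdfadbdbcbb
   8 |   2 | cdfadbdbcbb
   9 |   8 | dbcbb
  10 |   6 | dbdbcbb
  11 |   3 | dfadbdbcbb
  12 |   4 | fadbdbcbb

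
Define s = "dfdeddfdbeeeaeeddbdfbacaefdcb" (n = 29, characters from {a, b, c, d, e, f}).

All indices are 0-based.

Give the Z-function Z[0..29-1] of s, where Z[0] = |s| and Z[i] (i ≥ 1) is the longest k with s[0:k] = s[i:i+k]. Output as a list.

Z[0]=29
i=1: fresh scan; Z[1]=0
i=2: fresh scan; Z[2]=1 extend→box=[2,3)
i=3: fresh scan; Z[3]=0
i=4: fresh scan; Z[4]=1 extend→box=[4,5)
i=5: fresh scan; Z[5]=3 extend→box=[5,8)
i=6: min(r-i=2, Z[1]=0)=0; Z[6]=0
i=7: min(r-i=1, Z[2]=1)=1; Z[7]=1
i=8: fresh scan; Z[8]=0
i=9: fresh scan; Z[9]=0
i=10: fresh scan; Z[10]=0
i=11: fresh scan; Z[11]=0
i=12: fresh scan; Z[12]=0
i=13: fresh scan; Z[13]=0
i=14: fresh scan; Z[14]=0
i=15: fresh scan; Z[15]=1 extend→box=[15,16)
i=16: fresh scan; Z[16]=1 extend→box=[16,17)
i=17: fresh scan; Z[17]=0
i=18: fresh scan; Z[18]=2 extend→box=[18,20)
i=19: min(r-i=1, Z[1]=0)=0; Z[19]=0
i=20: fresh scan; Z[20]=0
i=21: fresh scan; Z[21]=0
i=22: fresh scan; Z[22]=0
i=23: fresh scan; Z[23]=0
i=24: fresh scan; Z[24]=0
i=25: fresh scan; Z[25]=0
i=26: fresh scan; Z[26]=1 extend→box=[26,27)
i=27: fresh scan; Z[27]=0
i=28: fresh scan; Z[28]=0

[29, 0, 1, 0, 1, 3, 0, 1, 0, 0, 0, 0, 0, 0, 0, 1, 1, 0, 2, 0, 0, 0, 0, 0, 0, 0, 1, 0, 0]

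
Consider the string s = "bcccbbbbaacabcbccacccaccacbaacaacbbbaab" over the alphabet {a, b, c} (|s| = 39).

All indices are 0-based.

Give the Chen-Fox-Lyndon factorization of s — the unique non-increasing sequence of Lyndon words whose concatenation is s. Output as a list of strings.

["bccc", "b", "b", "b", "b", "aacabcbccacccaccacb", "aacaacbbb", "aab"]

emit factor 1: 'bccc' (i=0, period=4)
emit factor 2: 'b' (i=4, period=1)
emit factor 3: 'b' (i=5, period=1)
emit factor 4: 'b' (i=6, period=1)
emit factor 5: 'b' (i=7, period=1)
emit factor 6: 'aacabcbccacccaccacb' (i=8, period=19)
emit factor 7: 'aacaacbbb' (i=27, period=9)
emit factor 8: 'aab' (i=36, period=3)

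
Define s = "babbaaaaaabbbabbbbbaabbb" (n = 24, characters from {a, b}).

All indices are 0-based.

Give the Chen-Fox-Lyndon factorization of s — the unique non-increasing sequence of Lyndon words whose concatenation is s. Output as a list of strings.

emit factor 1: 'b' (i=0, period=1)
emit factor 2: 'abb' (i=1, period=3)
emit factor 3: 'aaaaaabbbabbbbbaabbb' (i=4, period=20)

["b", "abb", "aaaaaabbbabbbbbaabbb"]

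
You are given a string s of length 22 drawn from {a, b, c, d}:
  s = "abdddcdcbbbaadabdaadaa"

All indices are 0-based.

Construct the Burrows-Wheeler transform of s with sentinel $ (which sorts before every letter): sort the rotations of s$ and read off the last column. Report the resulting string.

aaddbd$aabbcaaddabacddb

rank  rotation                 last
    0  $abdddcdcbbbaadabdaadaa  a
    1  a$abdddcdcbbbaadabdaada  a
    2  aa$abdddcdcbbbaadabdaad  d
    3  aadaa$abdddcdcbbbaadabd  d
    4  aadabdaadaa$abdddcdcbbb  b
    5  abdaadaa$abdddcdcbbbaad  d
    6  abdddcdcbbbaadabdaadaa$  $
    7  adaa$abdddcdcbbbaadabda  a
    8  adabdaadaa$abdddcdcbbba  a
    9  baadabdaadaa$abdddcdcbb  b
   10  bbaadabdaadaa$abdddcdcb  b
   11  bbbaadabdaadaa$abdddcdc  c
   12  bdaadaa$abdddcdcbbbaada  a
   13  bdddcdcbbbaadabdaadaa$a  a
   14  cbbbaadabdaadaa$abdddcd  d
   15  cdcbbbaadabdaadaa$abddd  d
   16  daa$abdddcdcbbbaadabdaa  a
   17  daadaa$abdddcdcbbbaadab  b
   18  dabdaadaa$abdddcdcbbbaa  a
   19  dcbbbaadabdaadaa$abdddc  c
   20  dcdcbbbaadabdaadaa$abdd  d
   21  ddcdcbbbaadabdaadaa$abd  d
   22  dddcdcbbbaadabdaadaa$ab  b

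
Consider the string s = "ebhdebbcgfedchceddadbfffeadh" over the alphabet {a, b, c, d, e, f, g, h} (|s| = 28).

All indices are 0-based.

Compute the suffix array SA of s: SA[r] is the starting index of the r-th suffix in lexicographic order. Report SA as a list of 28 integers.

sorted suffixes:
  #0 SA[0]=18  'adbfffeadh'
  #1 SA[1]=25  'adh'
  #2 SA[2]=5  'bbcgfedchceddadbfffeadh'
  #3 SA[3]=6  'bcgfedchceddadbfffeadh'
  #4 SA[4]=20  'bfffeadh'
  #5 SA[5]=1  'bhdebbcgfedchceddadbfffeadh'
  #6 SA[6]=14  'ceddadbfffeadh'
  #7 SA[7]=7  'cgfedchceddadbfffeadh'
  #8 SA[8]=12  'chceddadbfffeadh'
  #9 SA[9]=17  'dadbfffeadh'
  #10 SA[10]=19  'dbfffeadh'
  #11 SA[11]=11  'dchceddadbfffeadh'
  #12 SA[12]=16  'ddadbfffeadh'
  #13 SA[13]=3  'debbcgfedchceddadbfffeadh'
  #14 SA[14]=26  'dh'
  #15 SA[15]=24  'eadh'
  #16 SA[16]=4  'ebbcgfedchceddadbfffeadh'
  #17 SA[17]=0  'ebhdebbcgfedchceddadbfffeadh'
  #18 SA[18]=10  'edchceddadbfffeadh'
  #19 SA[19]=15  'eddadbfffeadh'
  #20 SA[20]=23  'feadh'
  #21 SA[21]=9  'fedchceddadbfffeadh'
  #22 SA[22]=22  'ffeadh'
  #23 SA[23]=21  'fffeadh'
  #24 SA[24]=8  'gfedchceddadbfffeadh'
  #25 SA[25]=27  'h'
  #26 SA[26]=13  'hceddadbfffeadh'
  #27 SA[27]=2  'hdebbcgfedchceddadbfffeadh'

[18, 25, 5, 6, 20, 1, 14, 7, 12, 17, 19, 11, 16, 3, 26, 24, 4, 0, 10, 15, 23, 9, 22, 21, 8, 27, 13, 2]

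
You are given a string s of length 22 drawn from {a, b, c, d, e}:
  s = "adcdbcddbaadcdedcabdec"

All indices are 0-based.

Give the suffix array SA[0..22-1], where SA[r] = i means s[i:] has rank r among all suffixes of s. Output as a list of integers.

sorted suffixes:
  #0 SA[0]=9  'aadcdedcabdec'
  #1 SA[1]=17  'abdec'
  #2 SA[2]=0  'adcdbcddbaadcdedcabdec'
  #3 SA[3]=10  'adcdedcabdec'
  #4 SA[4]=8  'baadcdedcabdec'
  #5 SA[5]=4  'bcddbaadcdedcabdec'
  #6 SA[6]=18  'bdec'
  #7 SA[7]=21  'c'
  #8 SA[8]=16  'cabdec'
  #9 SA[9]=2  'cdbcddbaadcdedcabdec'
  #10 SA[10]=5  'cddbaadcdedcabdec'
  #11 SA[11]=12  'cdedcabdec'
  #12 SA[12]=7  'dbaadcdedcabdec'
  #13 SA[13]=3  'dbcddbaadcdedcabdec'
  #14 SA[14]=15  'dcabdec'
  #15 SA[15]=1  'dcdbcddbaadcdedcabdec'
  #16 SA[16]=11  'dcdedcabdec'
  #17 SA[17]=6  'ddbaadcdedcabdec'
  #18 SA[18]=19  'dec'
  #19 SA[19]=13  'dedcabdec'
  #20 SA[20]=20  'ec'
  #21 SA[21]=14  'edcabdec'

[9, 17, 0, 10, 8, 4, 18, 21, 16, 2, 5, 12, 7, 3, 15, 1, 11, 6, 19, 13, 20, 14]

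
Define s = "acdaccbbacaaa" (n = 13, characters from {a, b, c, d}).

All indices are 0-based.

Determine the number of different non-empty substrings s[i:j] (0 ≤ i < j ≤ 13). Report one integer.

79

rank | idx | suffix
   0 |  12 | a
   1 |  11 | aa
   2 |  10 | aaa
   3 |   8 | acaaa
   4 |   3 | accbbacaaa
   5 |   0 | acdaccbbacaaa
   6 |   7 | bacaaa
   7 |   6 | bbacaaa
   8 |   9 | caaa
   9 |   5 | cbbacaaa
  10 |   4 | ccbbacaaa
  11 |   1 | cdaccbbacaaa
  12 |   2 | daccbbacaaa

SA = [12, 11, 10, 8, 3, 0, 7, 6, 9, 5, 4, 1, 2]
[i] adj suffixes → lcp
  [1] 12/11 → 1 ('a')
  [2] 11/10 → 2 ('aa')
  [3] 10/8 → 1 ('a')
  [4] 8/3 → 2 ('ac')
  [5] 3/0 → 2 ('ac')
  [6] 0/7 → 0 ('')
  [7] 7/6 → 1 ('b')
  [8] 6/9 → 0 ('')
  [9] 9/5 → 1 ('c')
  [10] 5/4 → 1 ('c')
  [11] 4/1 → 1 ('c')
  [12] 1/2 → 0 ('')

n(n+1)/2 = 13·14/2 = 91
Σ LCP = 0 + 1 + 2 + 1 + 2 + 2 + 0 + 1 + 0 + 1 + 1 + 1 + 0 = 12
distinct = 91 − 12 = 79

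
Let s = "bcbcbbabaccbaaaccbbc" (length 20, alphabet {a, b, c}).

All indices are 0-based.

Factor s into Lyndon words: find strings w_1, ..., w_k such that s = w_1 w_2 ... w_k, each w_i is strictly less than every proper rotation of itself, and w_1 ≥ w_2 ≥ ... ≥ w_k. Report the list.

emit factor 1: 'bc' (i=0, period=2)
emit factor 2: 'bc' (i=2, period=2)
emit factor 3: 'b' (i=4, period=1)
emit factor 4: 'b' (i=5, period=1)
emit factor 5: 'abaccb' (i=6, period=6)
emit factor 6: 'aaaccbbc' (i=12, period=8)

["bc", "bc", "b", "b", "abaccb", "aaaccbbc"]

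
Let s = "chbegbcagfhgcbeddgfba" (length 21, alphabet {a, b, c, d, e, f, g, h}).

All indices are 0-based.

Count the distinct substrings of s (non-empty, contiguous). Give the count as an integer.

sorted suffixes:
  #0 SA[0]=20  'a'
  #1 SA[1]=7  'agfhgcbeddgfba'
  #2 SA[2]=19  'ba'
  #3 SA[3]=5  'bcagfhgcbeddgfba'
  #4 SA[4]=13  'beddgfba'
  #5 SA[5]=2  'begbcagfhgcbeddgfba'
  #6 SA[6]=6  'cagfhgcbeddgfba'
  #7 SA[7]=12  'cbeddgfba'
  #8 SA[8]=0  'chbegbcagfhgcbeddgfba'
  #9 SA[9]=15  'ddgfba'
  #10 SA[10]=16  'dgfba'
  #11 SA[11]=14  'eddgfba'
  #12 SA[12]=3  'egbcagfhgcbeddgfba'
  #13 SA[13]=18  'fba'
  #14 SA[14]=9  'fhgcbeddgfba'
  #15 SA[15]=4  'gbcagfhgcbeddgfba'
  #16 SA[16]=11  'gcbeddgfba'
  #17 SA[17]=17  'gfba'
  #18 SA[18]=8  'gfhgcbeddgfba'
  #19 SA[19]=1  'hbegbcagfhgcbeddgfba'
  #20 SA[20]=10  'hgcbeddgfba'

SA = [20, 7, 19, 5, 13, 2, 6, 12, 0, 15, 16, 14, 3, 18, 9, 4, 11, 17, 8, 1, 10]
rank  pair      lcp
   1  s[20:],s[7:]  1  'a'
   2  s[7:],s[19:]  0  ''
   3  s[19:],s[5:]  1  'b'
   4  s[5:],s[13:]  1  'b'
   5  s[13:],s[2:]  2  'be'
   6  s[2:],s[6:]  0  ''
   7  s[6:],s[12:]  1  'c'
   8  s[12:],s[0:]  1  'c'
   9  s[0:],s[15:]  0  ''
  10  s[15:],s[16:]  1  'd'
  11  s[16:],s[14:]  0  ''
  12  s[14:],s[3:]  1  'e'
  13  s[3:],s[18:]  0  ''
  14  s[18:],s[9:]  1  'f'
  15  s[9:],s[4:]  0  ''
  16  s[4:],s[11:]  1  'g'
  17  s[11:],s[17:]  1  'g'
  18  s[17:],s[8:]  2  'gf'
  19  s[8:],s[1:]  0  ''
  20  s[1:],s[10:]  1  'h'

n(n+1)/2 = 21·22/2 = 231
Σ LCP = 0 + 1 + 0 + 1 + 1 + 2 + 0 + 1 + 1 + 0 + 1 + 0 + 1 + 0 + 1 + 0 + 1 + 1 + 2 + 0 + 1 = 15
distinct = 231 − 15 = 216

216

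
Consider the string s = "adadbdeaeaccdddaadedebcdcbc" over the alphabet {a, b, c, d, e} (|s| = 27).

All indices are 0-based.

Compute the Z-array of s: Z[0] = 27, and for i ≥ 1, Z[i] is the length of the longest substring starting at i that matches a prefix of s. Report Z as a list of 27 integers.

Z[0]=27
i=1: fresh scan; Z[1]=0
i=2: fresh scan; Z[2]=2 grow→box=[2,4)
i=3: min(r-i=1, Z[1]=0)=0; Z[3]=0
i=4: fresh scan; Z[4]=0
i=5: fresh scan; Z[5]=0
i=6: fresh scan; Z[6]=0
i=7: fresh scan; Z[7]=1 grow→box=[7,8)
i=8: fresh scan; Z[8]=0
i=9: fresh scan; Z[9]=1 grow→box=[9,10)
i=10: fresh scan; Z[10]=0
i=11: fresh scan; Z[11]=0
i=12: fresh scan; Z[12]=0
i=13: fresh scan; Z[13]=0
i=14: fresh scan; Z[14]=0
i=15: fresh scan; Z[15]=1 grow→box=[15,16)
i=16: fresh scan; Z[16]=2 grow→box=[16,18)
i=17: min(r-i=1, Z[1]=0)=0; Z[17]=0
i=18: fresh scan; Z[18]=0
i=19: fresh scan; Z[19]=0
i=20: fresh scan; Z[20]=0
i=21: fresh scan; Z[21]=0
i=22: fresh scan; Z[22]=0
i=23: fresh scan; Z[23]=0
i=24: fresh scan; Z[24]=0
i=25: fresh scan; Z[25]=0
i=26: fresh scan; Z[26]=0

[27, 0, 2, 0, 0, 0, 0, 1, 0, 1, 0, 0, 0, 0, 0, 1, 2, 0, 0, 0, 0, 0, 0, 0, 0, 0, 0]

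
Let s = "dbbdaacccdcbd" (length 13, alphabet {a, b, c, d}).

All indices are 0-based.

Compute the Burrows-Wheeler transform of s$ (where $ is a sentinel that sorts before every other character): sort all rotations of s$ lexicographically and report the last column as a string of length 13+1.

rank  rotation        last
    0  $dbbdaacccdcbd  d
    1  aacccdcbd$dbbd  d
    2  acccdcbd$dbbda  a
    3  bbdaacccdcbd$d  d
    4  bd$dbbdaacccdc  c
    5  bdaacccdcbd$db  b
    6  cbd$dbbdaacccd  d
    7  cccdcbd$dbbdaa  a
    8  ccdcbd$dbbdaac  c
    9  cdcbd$dbbdaacc  c
   10  d$dbbdaacccdcb  b
   11  daacccdcbd$dbb  b
   12  dbbdaacccdcbd$  $
   13  dcbd$dbbdaaccc  c

ddadcbdaccbb$c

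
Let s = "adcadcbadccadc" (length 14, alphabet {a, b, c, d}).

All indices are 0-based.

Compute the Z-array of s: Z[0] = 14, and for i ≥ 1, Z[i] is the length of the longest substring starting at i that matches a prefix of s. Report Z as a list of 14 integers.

Z[0]=14
i=1: fresh scan; Z[1]=0
i=2: fresh scan; Z[2]=0
i=3: fresh scan; Z[3]=3 scan→box=[3,6)
i=4: min(r-i=2, Z[1]=0)=0; Z[4]=0
i=5: min(r-i=1, Z[2]=0)=0; Z[5]=0
i=6: fresh scan; Z[6]=0
i=7: fresh scan; Z[7]=3 scan→box=[7,10)
i=8: min(r-i=2, Z[1]=0)=0; Z[8]=0
i=9: min(r-i=1, Z[2]=0)=0; Z[9]=0
i=10: fresh scan; Z[10]=0
i=11: fresh scan; Z[11]=3 scan→box=[11,14)
i=12: min(r-i=2, Z[1]=0)=0; Z[12]=0
i=13: min(r-i=1, Z[2]=0)=0; Z[13]=0

[14, 0, 0, 3, 0, 0, 0, 3, 0, 0, 0, 3, 0, 0]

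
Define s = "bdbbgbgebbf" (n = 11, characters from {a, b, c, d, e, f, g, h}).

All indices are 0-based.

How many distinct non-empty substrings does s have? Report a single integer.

58

rank→(start, suffix):
  0 → (8, 'bbf')
  1 → (2, 'bbgbgebbf')
  2 → (0, 'bdbbgbgebbf')
  3 → (9, 'bf')
  4 → (3, 'bgbgebbf')
  5 → (5, 'bgebbf')
  6 → (1, 'dbbgbgebbf')
  7 → (7, 'ebbf')
  8 → (10, 'f')
  9 → (4, 'gbgebbf')
  10 → (6, 'gebbf')

SA = [8, 2, 0, 9, 3, 5, 1, 7, 10, 4, 6]
[i] adj suffixes → lcp
  [1] 8/2 → 2 ('bb')
  [2] 2/0 → 1 ('b')
  [3] 0/9 → 1 ('b')
  [4] 9/3 → 1 ('b')
  [5] 3/5 → 2 ('bg')
  [6] 5/1 → 0 ('')
  [7] 1/7 → 0 ('')
  [8] 7/10 → 0 ('')
  [9] 10/4 → 0 ('')
  [10] 4/6 → 1 ('g')

n(n+1)/2 = 11·12/2 = 66
Σ LCP = 0 + 2 + 1 + 1 + 1 + 2 + 0 + 0 + 0 + 0 + 1 = 8
distinct = 66 − 8 = 58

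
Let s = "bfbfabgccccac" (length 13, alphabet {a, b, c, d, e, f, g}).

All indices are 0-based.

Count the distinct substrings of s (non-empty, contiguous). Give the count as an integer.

sorted suffixes:
  #0 SA[0]=4  'abgccccac'
  #1 SA[1]=11  'ac'
  #2 SA[2]=2  'bfabgccccac'
  #3 SA[3]=0  'bfbfabgccccac'
  #4 SA[4]=5  'bgccccac'
  #5 SA[5]=12  'c'
  #6 SA[6]=10  'cac'
  #7 SA[7]=9  'ccac'
  #8 SA[8]=8  'cccac'
  #9 SA[9]=7  'ccccac'
  #10 SA[10]=3  'fabgccccac'
  #11 SA[11]=1  'fbfabgccccac'
  #12 SA[12]=6  'gccccac'

SA = [4, 11, 2, 0, 5, 12, 10, 9, 8, 7, 3, 1, 6]
rank  pair      lcp
   1  s[4:],s[11:]  1  'a'
   2  s[11:],s[2:]  0  ''
   3  s[2:],s[0:]  2  'bf'
   4  s[0:],s[5:]  1  'b'
   5  s[5:],s[12:]  0  ''
   6  s[12:],s[10:]  1  'c'
   7  s[10:],s[9:]  1  'c'
   8  s[9:],s[8:]  2  'cc'
   9  s[8:],s[7:]  3  'ccc'
  10  s[7:],s[3:]  0  ''
  11  s[3:],s[1:]  1  'f'
  12  s[1:],s[6:]  0  ''

n(n+1)/2 = 13·14/2 = 91
Σ LCP = 0 + 1 + 0 + 2 + 1 + 0 + 1 + 1 + 2 + 3 + 0 + 1 + 0 = 12
distinct = 91 − 12 = 79

79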